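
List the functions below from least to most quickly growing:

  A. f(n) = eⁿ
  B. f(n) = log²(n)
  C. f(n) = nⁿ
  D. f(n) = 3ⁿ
B < A < D < C

Comparing growth rates:
B = log²(n) is O(log² n)
A = eⁿ is O(eⁿ)
D = 3ⁿ is O(3ⁿ)
C = nⁿ is O(nⁿ)

Therefore, the order from slowest to fastest is: B < A < D < C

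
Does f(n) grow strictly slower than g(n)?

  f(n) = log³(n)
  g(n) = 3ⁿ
True

f(n) = log³(n) is O(log³ n), and g(n) = 3ⁿ is O(3ⁿ).
Since O(log³ n) grows strictly slower than O(3ⁿ), f(n) = o(g(n)) is true.
This means lim(n→∞) f(n)/g(n) = 0.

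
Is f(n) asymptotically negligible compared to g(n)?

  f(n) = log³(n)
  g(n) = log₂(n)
False

f(n) = log³(n) is O(log³ n), and g(n) = log₂(n) is O(log n).
Since O(log³ n) grows faster than or equal to O(log n), f(n) = o(g(n)) is false.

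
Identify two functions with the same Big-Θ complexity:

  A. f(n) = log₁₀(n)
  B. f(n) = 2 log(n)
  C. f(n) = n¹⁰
A and B

Examining each function:
  A. log₁₀(n) is O(log n)
  B. 2 log(n) is O(log n)
  C. n¹⁰ is O(n¹⁰)

Functions A and B both have the same complexity class.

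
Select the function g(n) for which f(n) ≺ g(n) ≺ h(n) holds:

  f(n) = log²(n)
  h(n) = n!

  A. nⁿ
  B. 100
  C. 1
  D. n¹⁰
D

We need g(n) with log²(n) = o(g(n)) and g(n) = o(n!), i.e. O(log² n) ≺ g ≺ O(n!).
Check each option:
  A. nⁿ — O(nⁿ) does not grow strictly slower than h(n)
  B. 100 — O(1) does not grow strictly faster than f(n)
  C. 1 — O(1) does not grow strictly faster than f(n)
  D. n¹⁰ — O(n¹⁰) is strictly between O(log² n) and O(n!) ✓

Only option D (n¹⁰) lies strictly between.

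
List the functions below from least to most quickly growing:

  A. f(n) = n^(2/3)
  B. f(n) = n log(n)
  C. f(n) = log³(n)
C < A < B

Comparing growth rates:
C = log³(n) is O(log³ n)
A = n^(2/3) is O(n^(2/3))
B = n log(n) is O(n log n)

Therefore, the order from slowest to fastest is: C < A < B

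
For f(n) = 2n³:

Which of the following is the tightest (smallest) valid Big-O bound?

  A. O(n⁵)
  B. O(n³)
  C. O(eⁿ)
B

f(n) = 2n³ is O(n³).
All listed options are valid Big-O bounds (upper bounds),
but O(n³) is the tightest (smallest valid bound).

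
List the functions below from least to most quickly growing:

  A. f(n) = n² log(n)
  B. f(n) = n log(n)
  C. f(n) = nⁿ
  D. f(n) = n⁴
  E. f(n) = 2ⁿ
B < A < D < E < C

Comparing growth rates:
B = n log(n) is O(n log n)
A = n² log(n) is O(n² log n)
D = n⁴ is O(n⁴)
E = 2ⁿ is O(2ⁿ)
C = nⁿ is O(nⁿ)

Therefore, the order from slowest to fastest is: B < A < D < E < C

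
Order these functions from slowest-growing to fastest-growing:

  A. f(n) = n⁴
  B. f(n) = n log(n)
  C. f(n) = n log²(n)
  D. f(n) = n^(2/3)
D < B < C < A

Comparing growth rates:
D = n^(2/3) is O(n^(2/3))
B = n log(n) is O(n log n)
C = n log²(n) is O(n log² n)
A = n⁴ is O(n⁴)

Therefore, the order from slowest to fastest is: D < B < C < A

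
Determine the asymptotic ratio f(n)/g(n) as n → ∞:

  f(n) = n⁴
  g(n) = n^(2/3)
∞

Since n⁴ (O(n⁴)) grows faster than n^(2/3) (O(n^(2/3))),
the ratio f(n)/g(n) → ∞ as n → ∞.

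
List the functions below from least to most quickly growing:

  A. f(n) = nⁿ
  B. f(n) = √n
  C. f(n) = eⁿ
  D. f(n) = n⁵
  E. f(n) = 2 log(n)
E < B < D < C < A

Comparing growth rates:
E = 2 log(n) is O(log n)
B = √n is O(√n)
D = n⁵ is O(n⁵)
C = eⁿ is O(eⁿ)
A = nⁿ is O(nⁿ)

Therefore, the order from slowest to fastest is: E < B < D < C < A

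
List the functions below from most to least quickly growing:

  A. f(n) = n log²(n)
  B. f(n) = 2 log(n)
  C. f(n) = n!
C > A > B

Comparing growth rates:
C = n! is O(n!)
A = n log²(n) is O(n log² n)
B = 2 log(n) is O(log n)

Therefore, the order from fastest to slowest is: C > A > B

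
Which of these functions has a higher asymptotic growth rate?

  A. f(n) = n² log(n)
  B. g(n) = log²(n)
A

f(n) = n² log(n) is O(n² log n), while g(n) = log²(n) is O(log² n).
Since O(n² log n) grows faster than O(log² n), f(n) dominates.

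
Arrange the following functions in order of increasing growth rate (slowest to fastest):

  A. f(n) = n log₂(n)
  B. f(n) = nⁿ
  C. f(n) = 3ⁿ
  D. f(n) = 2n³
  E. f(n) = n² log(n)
A < E < D < C < B

Comparing growth rates:
A = n log₂(n) is O(n log n)
E = n² log(n) is O(n² log n)
D = 2n³ is O(n³)
C = 3ⁿ is O(3ⁿ)
B = nⁿ is O(nⁿ)

Therefore, the order from slowest to fastest is: A < E < D < C < B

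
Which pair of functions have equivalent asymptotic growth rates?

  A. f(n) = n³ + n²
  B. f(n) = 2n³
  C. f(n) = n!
A and B

Examining each function:
  A. n³ + n² is O(n³)
  B. 2n³ is O(n³)
  C. n! is O(n!)

Functions A and B both have the same complexity class.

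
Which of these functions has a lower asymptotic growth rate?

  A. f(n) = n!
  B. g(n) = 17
B

f(n) = n! is O(n!), while g(n) = 17 is O(1).
Since O(1) grows slower than O(n!), g(n) is dominated.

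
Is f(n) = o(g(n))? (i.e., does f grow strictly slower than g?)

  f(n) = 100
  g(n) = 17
False

f(n) = 100 is O(1), and g(n) = 17 is O(1).
Since they have the same growth rate, f(n) = o(g(n)) is false.
(f = o(g) requires f to grow strictly slower, not equal.)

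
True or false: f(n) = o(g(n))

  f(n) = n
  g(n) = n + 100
False

f(n) = n is O(n), and g(n) = n + 100 is O(n).
Since they have the same growth rate, f(n) = o(g(n)) is false.
(f = o(g) requires f to grow strictly slower, not equal.)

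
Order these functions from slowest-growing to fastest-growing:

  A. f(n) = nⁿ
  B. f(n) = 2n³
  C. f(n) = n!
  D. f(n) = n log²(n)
D < B < C < A

Comparing growth rates:
D = n log²(n) is O(n log² n)
B = 2n³ is O(n³)
C = n! is O(n!)
A = nⁿ is O(nⁿ)

Therefore, the order from slowest to fastest is: D < B < C < A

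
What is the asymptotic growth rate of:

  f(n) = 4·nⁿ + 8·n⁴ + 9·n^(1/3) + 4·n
Θ(nⁿ)

Order the terms by growth rate: 9·n^(1/3) ≺ 4·n ≺ 8·n⁴ ≺ 4·nⁿ.
The fastest-growing term 4·nⁿ dominates as n → ∞; dropping its constant factor gives Θ(nⁿ).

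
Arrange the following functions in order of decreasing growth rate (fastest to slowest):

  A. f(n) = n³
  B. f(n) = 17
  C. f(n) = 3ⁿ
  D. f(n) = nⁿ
D > C > A > B

Comparing growth rates:
D = nⁿ is O(nⁿ)
C = 3ⁿ is O(3ⁿ)
A = n³ is O(n³)
B = 17 is O(1)

Therefore, the order from fastest to slowest is: D > C > A > B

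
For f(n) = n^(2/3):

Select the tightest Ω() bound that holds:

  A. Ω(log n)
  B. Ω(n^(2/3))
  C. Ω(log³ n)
B

f(n) = n^(2/3) is Ω(n^(2/3)).
All listed options are valid Big-Ω bounds (lower bounds),
but Ω(n^(2/3)) is the tightest (largest valid bound).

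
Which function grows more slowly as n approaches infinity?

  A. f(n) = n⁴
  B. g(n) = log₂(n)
B

f(n) = n⁴ is O(n⁴), while g(n) = log₂(n) is O(log n).
Since O(log n) grows slower than O(n⁴), g(n) is dominated.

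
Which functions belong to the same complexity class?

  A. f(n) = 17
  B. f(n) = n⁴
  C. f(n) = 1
A and C

Examining each function:
  A. 17 is O(1)
  B. n⁴ is O(n⁴)
  C. 1 is O(1)

Functions A and C both have the same complexity class.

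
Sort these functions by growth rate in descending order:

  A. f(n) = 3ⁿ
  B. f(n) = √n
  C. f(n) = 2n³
A > C > B

Comparing growth rates:
A = 3ⁿ is O(3ⁿ)
C = 2n³ is O(n³)
B = √n is O(√n)

Therefore, the order from fastest to slowest is: A > C > B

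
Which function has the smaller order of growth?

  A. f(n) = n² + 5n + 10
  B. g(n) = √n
B

f(n) = n² + 5n + 10 is O(n²), while g(n) = √n is O(√n).
Since O(√n) grows slower than O(n²), g(n) is dominated.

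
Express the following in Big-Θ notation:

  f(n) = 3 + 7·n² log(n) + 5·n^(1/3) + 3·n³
Θ(n³)

Order the terms by growth rate: 3 ≺ 5·n^(1/3) ≺ 7·n² log(n) ≺ 3·n³.
The fastest-growing term 3·n³ dominates as n → ∞; dropping its constant factor gives Θ(n³).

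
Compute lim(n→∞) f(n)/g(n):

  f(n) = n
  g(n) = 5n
1/5

Since n and 5n have the same growth rate (O(n)),
the ratio converges to a constant: 1/5.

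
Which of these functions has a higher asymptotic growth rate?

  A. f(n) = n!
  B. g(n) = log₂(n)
A

f(n) = n! is O(n!), while g(n) = log₂(n) is O(log n).
Since O(n!) grows faster than O(log n), f(n) dominates.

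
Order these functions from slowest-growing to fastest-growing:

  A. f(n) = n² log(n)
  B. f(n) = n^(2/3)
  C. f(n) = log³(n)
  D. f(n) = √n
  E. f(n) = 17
E < C < D < B < A

Comparing growth rates:
E = 17 is O(1)
C = log³(n) is O(log³ n)
D = √n is O(√n)
B = n^(2/3) is O(n^(2/3))
A = n² log(n) is O(n² log n)

Therefore, the order from slowest to fastest is: E < C < D < B < A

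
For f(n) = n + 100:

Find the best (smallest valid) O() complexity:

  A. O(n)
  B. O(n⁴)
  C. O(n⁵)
A

f(n) = n + 100 is O(n).
All listed options are valid Big-O bounds (upper bounds),
but O(n) is the tightest (smallest valid bound).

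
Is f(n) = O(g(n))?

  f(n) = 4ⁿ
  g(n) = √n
False

f(n) = 4ⁿ is O(4ⁿ), and g(n) = √n is O(√n).
Since O(4ⁿ) grows faster than O(√n), f(n) = O(g(n)) is false.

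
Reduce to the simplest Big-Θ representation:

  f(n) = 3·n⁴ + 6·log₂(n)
Θ(n⁴)

Order the terms by growth rate: 6·log₂(n) ≺ 3·n⁴.
The fastest-growing term 3·n⁴ dominates as n → ∞; dropping its constant factor gives Θ(n⁴).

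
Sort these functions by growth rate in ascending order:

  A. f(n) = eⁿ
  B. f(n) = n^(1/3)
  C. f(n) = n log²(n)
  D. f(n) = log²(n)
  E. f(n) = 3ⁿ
D < B < C < A < E

Comparing growth rates:
D = log²(n) is O(log² n)
B = n^(1/3) is O(n^(1/3))
C = n log²(n) is O(n log² n)
A = eⁿ is O(eⁿ)
E = 3ⁿ is O(3ⁿ)

Therefore, the order from slowest to fastest is: D < B < C < A < E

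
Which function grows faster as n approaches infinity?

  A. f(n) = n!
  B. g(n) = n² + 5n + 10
A

f(n) = n! is O(n!), while g(n) = n² + 5n + 10 is O(n²).
Since O(n!) grows faster than O(n²), f(n) dominates.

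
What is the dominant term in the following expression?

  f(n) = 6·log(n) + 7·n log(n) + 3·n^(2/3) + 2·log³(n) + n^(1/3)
7·n log(n)

Looking at each term:
  - 6·log(n) is O(log n)
  - 7·n log(n) is O(n log n)
  - 3·n^(2/3) is O(n^(2/3))
  - 2·log³(n) is O(log³ n)
  - n^(1/3) is O(n^(1/3))

The term 7·n log(n) (O(n log n)) grows fastest and dominates all others.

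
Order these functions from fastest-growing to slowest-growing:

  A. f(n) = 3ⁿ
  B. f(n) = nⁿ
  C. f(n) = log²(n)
B > A > C

Comparing growth rates:
B = nⁿ is O(nⁿ)
A = 3ⁿ is O(3ⁿ)
C = log²(n) is O(log² n)

Therefore, the order from fastest to slowest is: B > A > C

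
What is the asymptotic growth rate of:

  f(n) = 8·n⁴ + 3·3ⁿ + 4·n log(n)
Θ(3ⁿ)

Order the terms by growth rate: 4·n log(n) ≺ 8·n⁴ ≺ 3·3ⁿ.
The fastest-growing term 3·3ⁿ dominates as n → ∞; dropping its constant factor gives Θ(3ⁿ).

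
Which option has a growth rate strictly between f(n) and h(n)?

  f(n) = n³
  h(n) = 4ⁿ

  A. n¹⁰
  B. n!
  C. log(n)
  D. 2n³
A

We need g(n) with n³ = o(g(n)) and g(n) = o(4ⁿ), i.e. O(n³) ≺ g ≺ O(4ⁿ).
Check each option:
  A. n¹⁰ — O(n¹⁰) is strictly between O(n³) and O(4ⁿ) ✓
  B. n! — O(n!) does not grow strictly slower than h(n)
  C. log(n) — O(log n) does not grow strictly faster than f(n)
  D. 2n³ — O(n³) does not grow strictly faster than f(n)

Only option A (n¹⁰) lies strictly between.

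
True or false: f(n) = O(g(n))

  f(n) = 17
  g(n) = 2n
True

f(n) = 17 is O(1), and g(n) = 2n is O(n).
Since O(1) ⊆ O(n) (f grows no faster than g), f(n) = O(g(n)) is true.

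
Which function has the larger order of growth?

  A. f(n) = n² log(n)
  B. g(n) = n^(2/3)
A

f(n) = n² log(n) is O(n² log n), while g(n) = n^(2/3) is O(n^(2/3)).
Since O(n² log n) grows faster than O(n^(2/3)), f(n) dominates.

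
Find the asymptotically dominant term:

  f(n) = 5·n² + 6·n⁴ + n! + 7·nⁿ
7·nⁿ

Looking at each term:
  - 5·n² is O(n²)
  - 6·n⁴ is O(n⁴)
  - n! is O(n!)
  - 7·nⁿ is O(nⁿ)

The term 7·nⁿ (O(nⁿ)) grows fastest and dominates all others.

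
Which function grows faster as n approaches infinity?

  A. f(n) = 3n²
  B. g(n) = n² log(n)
B

f(n) = 3n² is O(n²), while g(n) = n² log(n) is O(n² log n).
Since O(n² log n) grows faster than O(n²), g(n) dominates.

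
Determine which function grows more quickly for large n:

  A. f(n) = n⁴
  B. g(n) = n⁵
B

f(n) = n⁴ is O(n⁴), while g(n) = n⁵ is O(n⁵).
Since O(n⁵) grows faster than O(n⁴), g(n) dominates.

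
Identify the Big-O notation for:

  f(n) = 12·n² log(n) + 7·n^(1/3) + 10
O(n² log n)

The dominant term in 12·n² log(n) + 7·n^(1/3) + 10 is 12·n² log(n), which is Θ(n² log n).
Lower-order terms (7·n^(1/3), 10) are asymptotically negligible.
Constants are absorbed, so the tightest bound is O(n² log n).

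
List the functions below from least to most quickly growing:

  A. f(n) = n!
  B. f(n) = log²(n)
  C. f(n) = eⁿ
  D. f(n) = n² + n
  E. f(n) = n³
B < D < E < C < A

Comparing growth rates:
B = log²(n) is O(log² n)
D = n² + n is O(n²)
E = n³ is O(n³)
C = eⁿ is O(eⁿ)
A = n! is O(n!)

Therefore, the order from slowest to fastest is: B < D < E < C < A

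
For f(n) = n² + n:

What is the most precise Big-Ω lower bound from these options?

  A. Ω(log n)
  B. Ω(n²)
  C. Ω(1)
B

f(n) = n² + n is Ω(n²).
All listed options are valid Big-Ω bounds (lower bounds),
but Ω(n²) is the tightest (largest valid bound).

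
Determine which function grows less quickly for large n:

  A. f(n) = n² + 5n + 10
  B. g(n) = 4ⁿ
A

f(n) = n² + 5n + 10 is O(n²), while g(n) = 4ⁿ is O(4ⁿ).
Since O(n²) grows slower than O(4ⁿ), f(n) is dominated.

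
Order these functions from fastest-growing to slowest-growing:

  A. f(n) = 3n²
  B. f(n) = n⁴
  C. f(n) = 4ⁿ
C > B > A

Comparing growth rates:
C = 4ⁿ is O(4ⁿ)
B = n⁴ is O(n⁴)
A = 3n² is O(n²)

Therefore, the order from fastest to slowest is: C > B > A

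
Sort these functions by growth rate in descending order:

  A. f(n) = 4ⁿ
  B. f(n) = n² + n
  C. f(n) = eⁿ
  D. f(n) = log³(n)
A > C > B > D

Comparing growth rates:
A = 4ⁿ is O(4ⁿ)
C = eⁿ is O(eⁿ)
B = n² + n is O(n²)
D = log³(n) is O(log³ n)

Therefore, the order from fastest to slowest is: A > C > B > D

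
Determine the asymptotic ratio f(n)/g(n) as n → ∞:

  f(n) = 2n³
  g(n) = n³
2

Since 2n³ and n³ have the same growth rate (O(n³)),
the ratio converges to a constant: 2.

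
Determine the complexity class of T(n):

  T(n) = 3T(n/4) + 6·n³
Θ(n³)

Master Theorem: a = 3, b = 4, f(n) = 6·n³.
Compute the critical exponent d = log₄(3) = 0.792.
Compare f(n) = Θ(n³) against n^d:
  k = 3 > d = 0.792, so f(n) = Ω(n^(d+ε)) — Case 3.
  Regularity: a·(n/b)^3/n^3 = a/b^3 = 3/64 < 1 ✓.
  The top-level work dominates: T(n) = Θ(f(n)) = Θ(n³).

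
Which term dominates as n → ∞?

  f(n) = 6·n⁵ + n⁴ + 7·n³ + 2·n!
2·n!

Looking at each term:
  - 6·n⁵ is O(n⁵)
  - n⁴ is O(n⁴)
  - 7·n³ is O(n³)
  - 2·n! is O(n!)

The term 2·n! (O(n!)) grows fastest and dominates all others.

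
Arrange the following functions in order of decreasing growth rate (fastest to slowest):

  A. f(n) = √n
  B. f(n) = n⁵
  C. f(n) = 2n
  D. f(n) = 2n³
B > D > C > A

Comparing growth rates:
B = n⁵ is O(n⁵)
D = 2n³ is O(n³)
C = 2n is O(n)
A = √n is O(√n)

Therefore, the order from fastest to slowest is: B > D > C > A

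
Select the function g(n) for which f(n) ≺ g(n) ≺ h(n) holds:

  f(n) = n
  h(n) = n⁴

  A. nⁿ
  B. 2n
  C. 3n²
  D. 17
C

We need g(n) with n = o(g(n)) and g(n) = o(n⁴), i.e. O(n) ≺ g ≺ O(n⁴).
Check each option:
  A. nⁿ — O(nⁿ) does not grow strictly slower than h(n)
  B. 2n — O(n) does not grow strictly faster than f(n)
  C. 3n² — O(n²) is strictly between O(n) and O(n⁴) ✓
  D. 17 — O(1) does not grow strictly faster than f(n)

Only option C (3n²) lies strictly between.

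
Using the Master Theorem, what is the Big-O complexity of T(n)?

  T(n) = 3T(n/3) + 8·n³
Θ(n³)

Master Theorem: a = 3, b = 3, f(n) = 8·n³.
Compute the critical exponent d = log₃(3) = 1.
Compare f(n) = Θ(n³) against n^d:
  k = 3 > d = 1, so f(n) = Ω(n^(d+ε)) — Case 3.
  Regularity: a·(n/b)^3/n^3 = a/b^3 = 3/27 < 1 ✓.
  The top-level work dominates: T(n) = Θ(f(n)) = Θ(n³).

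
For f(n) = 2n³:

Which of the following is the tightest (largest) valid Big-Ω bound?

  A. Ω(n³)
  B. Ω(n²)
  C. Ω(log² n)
A

f(n) = 2n³ is Ω(n³).
All listed options are valid Big-Ω bounds (lower bounds),
but Ω(n³) is the tightest (largest valid bound).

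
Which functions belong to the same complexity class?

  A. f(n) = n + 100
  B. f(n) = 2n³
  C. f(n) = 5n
A and C

Examining each function:
  A. n + 100 is O(n)
  B. 2n³ is O(n³)
  C. 5n is O(n)

Functions A and C both have the same complexity class.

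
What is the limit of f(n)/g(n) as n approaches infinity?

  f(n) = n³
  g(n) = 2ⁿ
0

Since n³ (O(n³)) grows slower than 2ⁿ (O(2ⁿ)),
the ratio f(n)/g(n) → 0 as n → ∞.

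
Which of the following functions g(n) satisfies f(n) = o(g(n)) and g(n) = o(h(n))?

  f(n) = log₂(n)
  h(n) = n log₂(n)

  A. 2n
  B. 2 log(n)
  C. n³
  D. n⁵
A

We need g(n) with log₂(n) = o(g(n)) and g(n) = o(n log₂(n)), i.e. O(log n) ≺ g ≺ O(n log n).
Check each option:
  A. 2n — O(n) is strictly between O(log n) and O(n log n) ✓
  B. 2 log(n) — O(log n) does not grow strictly faster than f(n)
  C. n³ — O(n³) does not grow strictly slower than h(n)
  D. n⁵ — O(n⁵) does not grow strictly slower than h(n)

Only option A (2n) lies strictly between.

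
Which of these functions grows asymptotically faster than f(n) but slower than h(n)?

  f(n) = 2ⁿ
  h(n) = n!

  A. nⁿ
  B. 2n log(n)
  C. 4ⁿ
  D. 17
C

We need g(n) with 2ⁿ = o(g(n)) and g(n) = o(n!), i.e. O(2ⁿ) ≺ g ≺ O(n!).
Check each option:
  A. nⁿ — O(nⁿ) does not grow strictly slower than h(n)
  B. 2n log(n) — O(n log n) does not grow strictly faster than f(n)
  C. 4ⁿ — O(4ⁿ) is strictly between O(2ⁿ) and O(n!) ✓
  D. 17 — O(1) does not grow strictly faster than f(n)

Only option C (4ⁿ) lies strictly between.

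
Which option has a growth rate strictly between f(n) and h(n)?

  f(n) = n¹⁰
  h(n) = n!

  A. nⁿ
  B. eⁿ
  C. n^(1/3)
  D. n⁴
B

We need g(n) with n¹⁰ = o(g(n)) and g(n) = o(n!), i.e. O(n¹⁰) ≺ g ≺ O(n!).
Check each option:
  A. nⁿ — O(nⁿ) does not grow strictly slower than h(n)
  B. eⁿ — O(eⁿ) is strictly between O(n¹⁰) and O(n!) ✓
  C. n^(1/3) — O(n^(1/3)) does not grow strictly faster than f(n)
  D. n⁴ — O(n⁴) does not grow strictly faster than f(n)

Only option B (eⁿ) lies strictly between.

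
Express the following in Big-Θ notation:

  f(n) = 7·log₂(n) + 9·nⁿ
Θ(nⁿ)

Order the terms by growth rate: 7·log₂(n) ≺ 9·nⁿ.
The fastest-growing term 9·nⁿ dominates as n → ∞; dropping its constant factor gives Θ(nⁿ).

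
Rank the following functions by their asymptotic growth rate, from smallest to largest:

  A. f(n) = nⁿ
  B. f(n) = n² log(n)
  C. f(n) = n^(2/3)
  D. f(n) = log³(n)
D < C < B < A

Comparing growth rates:
D = log³(n) is O(log³ n)
C = n^(2/3) is O(n^(2/3))
B = n² log(n) is O(n² log n)
A = nⁿ is O(nⁿ)

Therefore, the order from slowest to fastest is: D < C < B < A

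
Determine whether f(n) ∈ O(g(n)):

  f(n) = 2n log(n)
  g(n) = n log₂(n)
True

f(n) = 2n log(n) and g(n) = n log₂(n) are both O(n log n).
Big-O permits equal growth rates (f ≤ c·g for some c), so f(n) = O(g(n)) is true.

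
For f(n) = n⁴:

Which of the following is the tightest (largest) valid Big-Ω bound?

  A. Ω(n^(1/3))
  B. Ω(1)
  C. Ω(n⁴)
C

f(n) = n⁴ is Ω(n⁴).
All listed options are valid Big-Ω bounds (lower bounds),
but Ω(n⁴) is the tightest (largest valid bound).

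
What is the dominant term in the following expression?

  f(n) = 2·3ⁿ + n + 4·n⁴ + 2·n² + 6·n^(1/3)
2·3ⁿ

Looking at each term:
  - 2·3ⁿ is O(3ⁿ)
  - n is O(n)
  - 4·n⁴ is O(n⁴)
  - 2·n² is O(n²)
  - 6·n^(1/3) is O(n^(1/3))

The term 2·3ⁿ (O(3ⁿ)) grows fastest and dominates all others.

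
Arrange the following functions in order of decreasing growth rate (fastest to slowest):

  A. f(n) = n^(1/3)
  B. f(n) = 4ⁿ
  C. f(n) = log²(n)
B > A > C

Comparing growth rates:
B = 4ⁿ is O(4ⁿ)
A = n^(1/3) is O(n^(1/3))
C = log²(n) is O(log² n)

Therefore, the order from fastest to slowest is: B > A > C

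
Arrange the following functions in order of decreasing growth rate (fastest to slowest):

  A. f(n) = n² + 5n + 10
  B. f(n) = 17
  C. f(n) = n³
C > A > B

Comparing growth rates:
C = n³ is O(n³)
A = n² + 5n + 10 is O(n²)
B = 17 is O(1)

Therefore, the order from fastest to slowest is: C > A > B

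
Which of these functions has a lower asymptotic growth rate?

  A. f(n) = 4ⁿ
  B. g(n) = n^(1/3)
B

f(n) = 4ⁿ is O(4ⁿ), while g(n) = n^(1/3) is O(n^(1/3)).
Since O(n^(1/3)) grows slower than O(4ⁿ), g(n) is dominated.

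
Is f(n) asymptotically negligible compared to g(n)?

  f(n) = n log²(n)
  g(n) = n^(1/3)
False

f(n) = n log²(n) is O(n log² n), and g(n) = n^(1/3) is O(n^(1/3)).
Since O(n log² n) grows faster than or equal to O(n^(1/3)), f(n) = o(g(n)) is false.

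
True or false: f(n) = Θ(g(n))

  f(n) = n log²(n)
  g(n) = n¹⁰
False

f(n) = n log²(n) is O(n log² n), and g(n) = n¹⁰ is O(n¹⁰).
Since they have different growth rates, f(n) = Θ(g(n)) is false.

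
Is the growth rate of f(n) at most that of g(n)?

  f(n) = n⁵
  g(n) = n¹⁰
True

f(n) = n⁵ is O(n⁵), and g(n) = n¹⁰ is O(n¹⁰).
Since O(n⁵) ⊆ O(n¹⁰) (f grows no faster than g), f(n) = O(g(n)) is true.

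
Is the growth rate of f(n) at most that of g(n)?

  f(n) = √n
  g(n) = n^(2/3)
True

f(n) = √n is O(√n), and g(n) = n^(2/3) is O(n^(2/3)).
Since O(√n) ⊆ O(n^(2/3)) (f grows no faster than g), f(n) = O(g(n)) is true.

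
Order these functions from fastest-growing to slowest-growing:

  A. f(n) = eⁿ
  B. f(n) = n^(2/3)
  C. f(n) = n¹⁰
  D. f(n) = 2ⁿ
A > D > C > B

Comparing growth rates:
A = eⁿ is O(eⁿ)
D = 2ⁿ is O(2ⁿ)
C = n¹⁰ is O(n¹⁰)
B = n^(2/3) is O(n^(2/3))

Therefore, the order from fastest to slowest is: A > D > C > B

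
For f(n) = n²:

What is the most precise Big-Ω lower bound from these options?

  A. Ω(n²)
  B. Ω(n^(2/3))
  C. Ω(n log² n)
A

f(n) = n² is Ω(n²).
All listed options are valid Big-Ω bounds (lower bounds),
but Ω(n²) is the tightest (largest valid bound).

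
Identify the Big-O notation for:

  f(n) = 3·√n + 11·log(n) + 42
O(√n)

The dominant term in 3·√n + 11·log(n) + 42 is 3·√n, which is Θ(√n).
Lower-order terms (11·log(n), 42) are asymptotically negligible.
Constants are absorbed, so the tightest bound is O(√n).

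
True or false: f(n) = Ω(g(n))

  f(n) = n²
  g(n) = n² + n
True

f(n) = n² and g(n) = n² + n are both O(n²).
Big-Ω permits equal growth rates (f ≥ c·g for some c > 0), so f(n) = Ω(g(n)) is true.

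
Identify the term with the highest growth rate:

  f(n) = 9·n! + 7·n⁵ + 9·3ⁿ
9·n!

Looking at each term:
  - 9·n! is O(n!)
  - 7·n⁵ is O(n⁵)
  - 9·3ⁿ is O(3ⁿ)

The term 9·n! (O(n!)) grows fastest and dominates all others.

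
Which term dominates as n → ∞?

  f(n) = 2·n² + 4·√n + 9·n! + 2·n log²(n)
9·n!

Looking at each term:
  - 2·n² is O(n²)
  - 4·√n is O(√n)
  - 9·n! is O(n!)
  - 2·n log²(n) is O(n log² n)

The term 9·n! (O(n!)) grows fastest and dominates all others.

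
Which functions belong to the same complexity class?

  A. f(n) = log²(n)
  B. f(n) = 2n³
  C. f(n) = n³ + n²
B and C

Examining each function:
  A. log²(n) is O(log² n)
  B. 2n³ is O(n³)
  C. n³ + n² is O(n³)

Functions B and C both have the same complexity class.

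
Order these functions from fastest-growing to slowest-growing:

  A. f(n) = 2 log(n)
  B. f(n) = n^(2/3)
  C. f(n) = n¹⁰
C > B > A

Comparing growth rates:
C = n¹⁰ is O(n¹⁰)
B = n^(2/3) is O(n^(2/3))
A = 2 log(n) is O(log n)

Therefore, the order from fastest to slowest is: C > B > A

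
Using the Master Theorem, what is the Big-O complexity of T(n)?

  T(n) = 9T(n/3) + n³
Θ(n³)

Master Theorem: a = 9, b = 3, f(n) = n³.
Compute the critical exponent d = log₃(9) = 2.
Compare f(n) = Θ(n³) against n^d:
  k = 3 > d = 2, so f(n) = Ω(n^(d+ε)) — Case 3.
  Regularity: a·(n/b)^3/n^3 = a/b^3 = 9/27 < 1 ✓.
  The top-level work dominates: T(n) = Θ(f(n)) = Θ(n³).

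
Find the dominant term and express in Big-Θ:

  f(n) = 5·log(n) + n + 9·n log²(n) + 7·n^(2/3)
Θ(n log² n)

Order the terms by growth rate: 5·log(n) ≺ 7·n^(2/3) ≺ n ≺ 9·n log²(n).
The fastest-growing term 9·n log²(n) dominates as n → ∞; dropping its constant factor gives Θ(n log² n).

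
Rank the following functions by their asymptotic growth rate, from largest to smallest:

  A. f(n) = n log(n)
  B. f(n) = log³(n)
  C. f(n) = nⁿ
C > A > B

Comparing growth rates:
C = nⁿ is O(nⁿ)
A = n log(n) is O(n log n)
B = log³(n) is O(log³ n)

Therefore, the order from fastest to slowest is: C > A > B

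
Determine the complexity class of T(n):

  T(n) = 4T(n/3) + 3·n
Θ(n^log₃(4))

Master Theorem: a = 4, b = 3, f(n) = 3·n.
Compute the critical exponent d = log₃(4) = 1.262.
Compare f(n) = Θ(n) against n^d:
  k = 1 < d = 1.262, so f(n) = O(n^(d-ε)) — Case 1.
  The recursion cost dominates: T(n) = Θ(n^d) = Θ(n^log₃(4)).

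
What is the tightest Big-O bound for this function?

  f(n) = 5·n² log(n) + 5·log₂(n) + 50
O(n² log n)

The dominant term in 5·n² log(n) + 5·log₂(n) + 50 is 5·n² log(n), which is Θ(n² log n).
Lower-order terms (5·log₂(n), 50) are asymptotically negligible.
Constants are absorbed, so the tightest bound is O(n² log n).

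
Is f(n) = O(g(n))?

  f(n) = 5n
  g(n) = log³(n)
False

f(n) = 5n is O(n), and g(n) = log³(n) is O(log³ n).
Since O(n) grows faster than O(log³ n), f(n) = O(g(n)) is false.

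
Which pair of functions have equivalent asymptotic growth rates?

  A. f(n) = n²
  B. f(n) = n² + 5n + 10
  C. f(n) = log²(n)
A and B

Examining each function:
  A. n² is O(n²)
  B. n² + 5n + 10 is O(n²)
  C. log²(n) is O(log² n)

Functions A and B both have the same complexity class.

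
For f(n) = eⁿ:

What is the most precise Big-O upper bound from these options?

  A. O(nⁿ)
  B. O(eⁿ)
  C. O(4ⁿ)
B

f(n) = eⁿ is O(eⁿ).
All listed options are valid Big-O bounds (upper bounds),
but O(eⁿ) is the tightest (smallest valid bound).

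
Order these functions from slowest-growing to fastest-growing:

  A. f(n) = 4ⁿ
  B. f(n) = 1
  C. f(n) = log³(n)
B < C < A

Comparing growth rates:
B = 1 is O(1)
C = log³(n) is O(log³ n)
A = 4ⁿ is O(4ⁿ)

Therefore, the order from slowest to fastest is: B < C < A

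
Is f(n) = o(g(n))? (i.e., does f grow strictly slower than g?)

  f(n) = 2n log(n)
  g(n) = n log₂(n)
False

f(n) = 2n log(n) is O(n log n), and g(n) = n log₂(n) is O(n log n).
Since they have the same growth rate, f(n) = o(g(n)) is false.
(f = o(g) requires f to grow strictly slower, not equal.)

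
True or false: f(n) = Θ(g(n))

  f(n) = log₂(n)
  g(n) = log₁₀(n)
True

f(n) = log₂(n) and g(n) = log₁₀(n) are both O(log n).
Since they have the same asymptotic growth rate, f(n) = Θ(g(n)) is true.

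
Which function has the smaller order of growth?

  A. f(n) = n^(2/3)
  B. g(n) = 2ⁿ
A

f(n) = n^(2/3) is O(n^(2/3)), while g(n) = 2ⁿ is O(2ⁿ).
Since O(n^(2/3)) grows slower than O(2ⁿ), f(n) is dominated.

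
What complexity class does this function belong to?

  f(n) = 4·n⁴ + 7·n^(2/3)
O(n⁴)

The dominant term in 4·n⁴ + 7·n^(2/3) is 4·n⁴, which is Θ(n⁴).
Lower-order terms (7·n^(2/3)) are asymptotically negligible.
Constants are absorbed, so the tightest bound is O(n⁴).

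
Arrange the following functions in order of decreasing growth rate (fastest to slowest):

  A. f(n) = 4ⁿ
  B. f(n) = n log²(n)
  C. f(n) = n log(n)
A > B > C

Comparing growth rates:
A = 4ⁿ is O(4ⁿ)
B = n log²(n) is O(n log² n)
C = n log(n) is O(n log n)

Therefore, the order from fastest to slowest is: A > B > C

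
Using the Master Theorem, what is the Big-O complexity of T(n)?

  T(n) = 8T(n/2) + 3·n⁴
Θ(n⁴)

Master Theorem: a = 8, b = 2, f(n) = 3·n⁴.
Compute the critical exponent d = log₂(8) = 3.
Compare f(n) = Θ(n⁴) against n^d:
  k = 4 > d = 3, so f(n) = Ω(n^(d+ε)) — Case 3.
  Regularity: a·(n/b)^4/n^4 = a/b^4 = 8/16 < 1 ✓.
  The top-level work dominates: T(n) = Θ(f(n)) = Θ(n⁴).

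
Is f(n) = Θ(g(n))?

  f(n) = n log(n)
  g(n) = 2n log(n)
True

f(n) = n log(n) and g(n) = 2n log(n) are both O(n log n).
Since they have the same asymptotic growth rate, f(n) = Θ(g(n)) is true.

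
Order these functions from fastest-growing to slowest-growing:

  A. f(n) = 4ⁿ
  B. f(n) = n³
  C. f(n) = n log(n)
A > B > C

Comparing growth rates:
A = 4ⁿ is O(4ⁿ)
B = n³ is O(n³)
C = n log(n) is O(n log n)

Therefore, the order from fastest to slowest is: A > B > C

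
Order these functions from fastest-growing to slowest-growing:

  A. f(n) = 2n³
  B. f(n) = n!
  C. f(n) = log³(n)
B > A > C

Comparing growth rates:
B = n! is O(n!)
A = 2n³ is O(n³)
C = log³(n) is O(log³ n)

Therefore, the order from fastest to slowest is: B > A > C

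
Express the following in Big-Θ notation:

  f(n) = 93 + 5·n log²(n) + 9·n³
Θ(n³)

Order the terms by growth rate: 93 ≺ 5·n log²(n) ≺ 9·n³.
The fastest-growing term 9·n³ dominates as n → ∞; dropping its constant factor gives Θ(n³).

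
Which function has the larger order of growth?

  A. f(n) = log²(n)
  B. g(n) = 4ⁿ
B

f(n) = log²(n) is O(log² n), while g(n) = 4ⁿ is O(4ⁿ).
Since O(4ⁿ) grows faster than O(log² n), g(n) dominates.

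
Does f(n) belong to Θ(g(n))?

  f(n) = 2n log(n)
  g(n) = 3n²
False

f(n) = 2n log(n) is O(n log n), and g(n) = 3n² is O(n²).
Since they have different growth rates, f(n) = Θ(g(n)) is false.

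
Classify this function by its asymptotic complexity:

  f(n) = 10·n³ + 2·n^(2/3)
O(n³)

The dominant term in 10·n³ + 2·n^(2/3) is 10·n³, which is Θ(n³).
Lower-order terms (2·n^(2/3)) are asymptotically negligible.
Constants are absorbed, so the tightest bound is O(n³).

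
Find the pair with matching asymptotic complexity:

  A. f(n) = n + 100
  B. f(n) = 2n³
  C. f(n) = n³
B and C

Examining each function:
  A. n + 100 is O(n)
  B. 2n³ is O(n³)
  C. n³ is O(n³)

Functions B and C both have the same complexity class.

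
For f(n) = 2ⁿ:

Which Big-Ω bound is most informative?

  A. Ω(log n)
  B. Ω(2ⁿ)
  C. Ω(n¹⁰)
B

f(n) = 2ⁿ is Ω(2ⁿ).
All listed options are valid Big-Ω bounds (lower bounds),
but Ω(2ⁿ) is the tightest (largest valid bound).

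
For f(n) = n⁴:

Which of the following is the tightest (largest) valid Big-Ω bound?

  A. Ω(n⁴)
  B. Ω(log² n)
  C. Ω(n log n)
A

f(n) = n⁴ is Ω(n⁴).
All listed options are valid Big-Ω bounds (lower bounds),
but Ω(n⁴) is the tightest (largest valid bound).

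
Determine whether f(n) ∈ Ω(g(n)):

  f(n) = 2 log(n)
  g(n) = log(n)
True

f(n) = 2 log(n) and g(n) = log(n) are both O(log n).
Big-Ω permits equal growth rates (f ≥ c·g for some c > 0), so f(n) = Ω(g(n)) is true.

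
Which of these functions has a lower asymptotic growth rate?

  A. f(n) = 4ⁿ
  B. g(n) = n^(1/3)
B

f(n) = 4ⁿ is O(4ⁿ), while g(n) = n^(1/3) is O(n^(1/3)).
Since O(n^(1/3)) grows slower than O(4ⁿ), g(n) is dominated.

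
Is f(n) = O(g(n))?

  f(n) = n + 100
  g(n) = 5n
True

f(n) = n + 100 and g(n) = 5n are both O(n).
Big-O permits equal growth rates (f ≤ c·g for some c), so f(n) = O(g(n)) is true.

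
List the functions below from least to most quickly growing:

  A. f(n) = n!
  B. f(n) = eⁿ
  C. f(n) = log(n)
C < B < A

Comparing growth rates:
C = log(n) is O(log n)
B = eⁿ is O(eⁿ)
A = n! is O(n!)

Therefore, the order from slowest to fastest is: C < B < A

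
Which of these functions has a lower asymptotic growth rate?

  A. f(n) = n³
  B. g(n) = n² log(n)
B

f(n) = n³ is O(n³), while g(n) = n² log(n) is O(n² log n).
Since O(n² log n) grows slower than O(n³), g(n) is dominated.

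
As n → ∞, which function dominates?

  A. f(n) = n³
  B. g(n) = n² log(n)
A

f(n) = n³ is O(n³), while g(n) = n² log(n) is O(n² log n).
Since O(n³) grows faster than O(n² log n), f(n) dominates.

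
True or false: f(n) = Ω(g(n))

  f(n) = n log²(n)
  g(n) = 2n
True

f(n) = n log²(n) is O(n log² n), and g(n) = 2n is O(n).
Since O(n log² n) grows at least as fast as O(n), f(n) = Ω(g(n)) is true.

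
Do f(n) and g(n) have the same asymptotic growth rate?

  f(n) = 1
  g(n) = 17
True

f(n) = 1 and g(n) = 17 are both O(1).
Since they have the same asymptotic growth rate, f(n) = Θ(g(n)) is true.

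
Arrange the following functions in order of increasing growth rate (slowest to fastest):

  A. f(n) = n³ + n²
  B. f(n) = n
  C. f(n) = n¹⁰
B < A < C

Comparing growth rates:
B = n is O(n)
A = n³ + n² is O(n³)
C = n¹⁰ is O(n¹⁰)

Therefore, the order from slowest to fastest is: B < A < C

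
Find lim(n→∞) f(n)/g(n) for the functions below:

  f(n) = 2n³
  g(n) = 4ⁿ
0

Since 2n³ (O(n³)) grows slower than 4ⁿ (O(4ⁿ)),
the ratio f(n)/g(n) → 0 as n → ∞.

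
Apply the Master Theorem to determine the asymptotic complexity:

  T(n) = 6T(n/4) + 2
Θ(n^log₄(6))

Master Theorem: a = 6, b = 4, f(n) = 2.
Compute the critical exponent d = log₄(6) = 1.292.
Compare f(n) = Θ(1) against n^d:
  k = 0 < d = 1.292, so f(n) = O(n^(d-ε)) — Case 1.
  The recursion cost dominates: T(n) = Θ(n^d) = Θ(n^log₄(6)).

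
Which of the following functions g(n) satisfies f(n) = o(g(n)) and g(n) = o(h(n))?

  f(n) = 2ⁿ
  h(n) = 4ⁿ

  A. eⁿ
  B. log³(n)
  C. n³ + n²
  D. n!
A

We need g(n) with 2ⁿ = o(g(n)) and g(n) = o(4ⁿ), i.e. O(2ⁿ) ≺ g ≺ O(4ⁿ).
Check each option:
  A. eⁿ — O(eⁿ) is strictly between O(2ⁿ) and O(4ⁿ) ✓
  B. log³(n) — O(log³ n) does not grow strictly faster than f(n)
  C. n³ + n² — O(n³) does not grow strictly faster than f(n)
  D. n! — O(n!) does not grow strictly slower than h(n)

Only option A (eⁿ) lies strictly between.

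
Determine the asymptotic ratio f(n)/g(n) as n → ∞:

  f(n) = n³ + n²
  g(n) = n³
1

Since n³ + n² and n³ have the same growth rate (O(n³)),
the ratio converges to a constant: 1.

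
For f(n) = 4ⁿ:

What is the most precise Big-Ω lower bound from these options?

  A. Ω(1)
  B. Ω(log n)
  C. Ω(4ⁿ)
C

f(n) = 4ⁿ is Ω(4ⁿ).
All listed options are valid Big-Ω bounds (lower bounds),
but Ω(4ⁿ) is the tightest (largest valid bound).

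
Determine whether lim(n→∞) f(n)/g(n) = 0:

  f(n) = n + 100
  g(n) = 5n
False

f(n) = n + 100 is O(n), and g(n) = 5n is O(n).
Since they have the same growth rate, f(n) = o(g(n)) is false.
(f = o(g) requires f to grow strictly slower, not equal.)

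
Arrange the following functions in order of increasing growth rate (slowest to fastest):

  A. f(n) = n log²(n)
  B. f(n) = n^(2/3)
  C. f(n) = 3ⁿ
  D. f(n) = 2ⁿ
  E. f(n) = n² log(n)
B < A < E < D < C

Comparing growth rates:
B = n^(2/3) is O(n^(2/3))
A = n log²(n) is O(n log² n)
E = n² log(n) is O(n² log n)
D = 2ⁿ is O(2ⁿ)
C = 3ⁿ is O(3ⁿ)

Therefore, the order from slowest to fastest is: B < A < E < D < C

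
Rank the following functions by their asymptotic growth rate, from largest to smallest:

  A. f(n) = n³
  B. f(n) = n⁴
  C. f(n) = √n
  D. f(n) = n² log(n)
B > A > D > C

Comparing growth rates:
B = n⁴ is O(n⁴)
A = n³ is O(n³)
D = n² log(n) is O(n² log n)
C = √n is O(√n)

Therefore, the order from fastest to slowest is: B > A > D > C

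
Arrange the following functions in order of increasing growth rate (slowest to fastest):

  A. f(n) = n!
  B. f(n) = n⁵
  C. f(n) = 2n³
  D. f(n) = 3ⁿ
C < B < D < A

Comparing growth rates:
C = 2n³ is O(n³)
B = n⁵ is O(n⁵)
D = 3ⁿ is O(3ⁿ)
A = n! is O(n!)

Therefore, the order from slowest to fastest is: C < B < D < A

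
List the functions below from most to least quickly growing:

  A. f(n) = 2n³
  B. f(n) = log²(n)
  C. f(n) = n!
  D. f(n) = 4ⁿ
C > D > A > B

Comparing growth rates:
C = n! is O(n!)
D = 4ⁿ is O(4ⁿ)
A = 2n³ is O(n³)
B = log²(n) is O(log² n)

Therefore, the order from fastest to slowest is: C > D > A > B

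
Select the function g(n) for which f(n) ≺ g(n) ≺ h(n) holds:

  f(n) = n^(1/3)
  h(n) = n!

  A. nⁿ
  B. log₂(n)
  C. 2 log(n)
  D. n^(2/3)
D

We need g(n) with n^(1/3) = o(g(n)) and g(n) = o(n!), i.e. O(n^(1/3)) ≺ g ≺ O(n!).
Check each option:
  A. nⁿ — O(nⁿ) does not grow strictly slower than h(n)
  B. log₂(n) — O(log n) does not grow strictly faster than f(n)
  C. 2 log(n) — O(log n) does not grow strictly faster than f(n)
  D. n^(2/3) — O(n^(2/3)) is strictly between O(n^(1/3)) and O(n!) ✓

Only option D (n^(2/3)) lies strictly between.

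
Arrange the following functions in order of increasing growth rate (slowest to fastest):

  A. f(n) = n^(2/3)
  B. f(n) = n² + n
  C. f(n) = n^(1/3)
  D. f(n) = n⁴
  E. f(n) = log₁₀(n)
E < C < A < B < D

Comparing growth rates:
E = log₁₀(n) is O(log n)
C = n^(1/3) is O(n^(1/3))
A = n^(2/3) is O(n^(2/3))
B = n² + n is O(n²)
D = n⁴ is O(n⁴)

Therefore, the order from slowest to fastest is: E < C < A < B < D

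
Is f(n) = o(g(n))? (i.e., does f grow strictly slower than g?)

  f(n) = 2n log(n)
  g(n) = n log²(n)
True

f(n) = 2n log(n) is O(n log n), and g(n) = n log²(n) is O(n log² n).
Since O(n log n) grows strictly slower than O(n log² n), f(n) = o(g(n)) is true.
This means lim(n→∞) f(n)/g(n) = 0.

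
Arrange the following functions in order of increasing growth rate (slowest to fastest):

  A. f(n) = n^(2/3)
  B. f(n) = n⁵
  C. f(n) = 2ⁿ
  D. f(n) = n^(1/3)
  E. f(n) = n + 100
D < A < E < B < C

Comparing growth rates:
D = n^(1/3) is O(n^(1/3))
A = n^(2/3) is O(n^(2/3))
E = n + 100 is O(n)
B = n⁵ is O(n⁵)
C = 2ⁿ is O(2ⁿ)

Therefore, the order from slowest to fastest is: D < A < E < B < C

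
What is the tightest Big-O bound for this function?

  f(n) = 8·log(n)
O(log n)

The dominant term in 8·log(n) is 8·log(n), which is Θ(log n).
Constants are absorbed, so the tightest bound is O(log n).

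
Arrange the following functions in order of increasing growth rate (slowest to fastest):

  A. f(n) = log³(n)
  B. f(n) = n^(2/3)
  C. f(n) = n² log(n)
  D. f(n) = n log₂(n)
A < B < D < C

Comparing growth rates:
A = log³(n) is O(log³ n)
B = n^(2/3) is O(n^(2/3))
D = n log₂(n) is O(n log n)
C = n² log(n) is O(n² log n)

Therefore, the order from slowest to fastest is: A < B < D < C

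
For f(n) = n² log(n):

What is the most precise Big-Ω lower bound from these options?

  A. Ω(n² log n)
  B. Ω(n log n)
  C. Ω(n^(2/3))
A

f(n) = n² log(n) is Ω(n² log n).
All listed options are valid Big-Ω bounds (lower bounds),
but Ω(n² log n) is the tightest (largest valid bound).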